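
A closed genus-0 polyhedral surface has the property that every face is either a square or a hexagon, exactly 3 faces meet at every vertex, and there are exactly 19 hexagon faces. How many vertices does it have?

Let x be the number of squares; then F = 19 + x.
Edge–face incidences: 2E = 6·19 + 4·x = 114 + 4x.
Every vertex has degree 3, so 3V = 2E.
Euler: V − E + F = 2 ⇒ (2E)/3 − E + (19 + x) = 2.
Multiply by 6: 2·(2E) − 3·(2E) + 6·(19 + x) = 12, i.e. 114 + 6x − (114 + 4x) = 12.
Collecting terms: 2x = 12, so x = 6.
Then 2E = 114 + 4·6 = 138, so E = 69, V = 2E/3 = 46, F = 19 + 6 = 25.

46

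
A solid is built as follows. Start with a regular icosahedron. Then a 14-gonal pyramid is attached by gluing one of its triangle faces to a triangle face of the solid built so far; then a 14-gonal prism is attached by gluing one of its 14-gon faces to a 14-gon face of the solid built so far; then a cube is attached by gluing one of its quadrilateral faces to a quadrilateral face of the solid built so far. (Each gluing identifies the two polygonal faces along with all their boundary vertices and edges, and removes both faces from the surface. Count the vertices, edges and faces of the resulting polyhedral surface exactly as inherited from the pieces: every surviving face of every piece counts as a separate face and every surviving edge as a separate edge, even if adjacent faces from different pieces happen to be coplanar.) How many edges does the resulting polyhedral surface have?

A regular icosahedron: V=12, E=30, F=20.
Attach a 14-gonal pyramid (V=15, E=28, F=15) along a 3-gon: merge 3 vertices and 3 edges, delete both glued faces → V=24, E=55, F=33.
Attach a 14-gonal prism (V=28, E=42, F=16) along a 14-gon: merge 14 vertices and 14 edges, delete both glued faces → V=38, E=83, F=47.
Attach a cube (V=8, E=12, F=6) along a 4-gon: merge 4 vertices and 4 edges, delete both glued faces → V=42, E=91, F=51.
Check: V − E + F = 42 − 91 + 51 = 2.

91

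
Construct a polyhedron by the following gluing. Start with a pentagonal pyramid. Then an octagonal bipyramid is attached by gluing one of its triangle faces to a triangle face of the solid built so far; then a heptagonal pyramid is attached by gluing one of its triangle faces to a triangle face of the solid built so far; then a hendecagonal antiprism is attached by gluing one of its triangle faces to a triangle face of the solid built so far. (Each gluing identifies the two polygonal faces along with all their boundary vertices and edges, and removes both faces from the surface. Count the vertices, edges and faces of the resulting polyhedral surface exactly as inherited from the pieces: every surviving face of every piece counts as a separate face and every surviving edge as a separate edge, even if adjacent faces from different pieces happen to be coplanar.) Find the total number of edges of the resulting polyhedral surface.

83

A pentagonal pyramid: V=6, E=10, F=6.
Attach an octagonal bipyramid (V=10, E=24, F=16) along a 3-gon: merge 3 vertices and 3 edges, delete both glued faces → V=13, E=31, F=20.
Attach a heptagonal pyramid (V=8, E=14, F=8) along a 3-gon: merge 3 vertices and 3 edges, delete both glued faces → V=18, E=42, F=26.
Attach a hendecagonal antiprism (V=22, E=44, F=24) along a 3-gon: merge 3 vertices and 3 edges, delete both glued faces → V=37, E=83, F=48.
Check: V − E + F = 37 − 83 + 48 = 2.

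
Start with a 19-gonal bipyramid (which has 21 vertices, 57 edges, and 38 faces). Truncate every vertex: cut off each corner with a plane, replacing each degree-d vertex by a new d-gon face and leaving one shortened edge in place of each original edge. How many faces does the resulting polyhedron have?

59

Truncation replaces each original edge-end by a new vertex, so V′ = 2E = 114.
Each original edge survives, and each old vertex of degree d contributes d new edges; summing degrees gives Σd = 2E, so E′ = E + 2E = 3E = 171.
Each original face survives and each original vertex becomes one new face: F′ = F + V = 59.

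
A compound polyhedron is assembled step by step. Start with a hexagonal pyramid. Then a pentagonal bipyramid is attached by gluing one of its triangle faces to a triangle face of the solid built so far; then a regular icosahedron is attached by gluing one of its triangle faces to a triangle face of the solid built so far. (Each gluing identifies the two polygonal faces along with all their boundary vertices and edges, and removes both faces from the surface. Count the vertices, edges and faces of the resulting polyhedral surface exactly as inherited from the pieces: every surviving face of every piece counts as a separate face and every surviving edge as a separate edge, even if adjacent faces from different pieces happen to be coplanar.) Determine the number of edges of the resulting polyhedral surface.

A hexagonal pyramid: V=7, E=12, F=7.
Attach a pentagonal bipyramid (V=7, E=15, F=10) along a 3-gon: merge 3 vertices and 3 edges, delete both glued faces → V=11, E=24, F=15.
Attach a regular icosahedron (V=12, E=30, F=20) along a 3-gon: merge 3 vertices and 3 edges, delete both glued faces → V=20, E=51, F=33.
Check: V − E + F = 20 − 51 + 33 = 2.

51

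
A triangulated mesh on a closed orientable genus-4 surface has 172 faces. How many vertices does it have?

80

χ = 2 − 2·4 = -6, and every face is a triangle so 3F = 2E.
E = 3·172/2 = 258. Then V = -6 + E − F = -6 + 258 − 172 = 80.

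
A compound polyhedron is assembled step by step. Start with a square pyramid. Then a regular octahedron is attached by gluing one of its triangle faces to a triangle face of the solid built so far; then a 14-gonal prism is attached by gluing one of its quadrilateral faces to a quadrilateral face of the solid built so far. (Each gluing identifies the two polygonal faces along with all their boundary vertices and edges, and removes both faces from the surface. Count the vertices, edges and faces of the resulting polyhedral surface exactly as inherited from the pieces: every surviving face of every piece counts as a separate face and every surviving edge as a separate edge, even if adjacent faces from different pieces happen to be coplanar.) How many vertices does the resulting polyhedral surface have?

32

A square pyramid: V=5, E=8, F=5.
Attach a regular octahedron (V=6, E=12, F=8) along a 3-gon: merge 3 vertices and 3 edges, delete both glued faces → V=8, E=17, F=11.
Attach a 14-gonal prism (V=28, E=42, F=16) along a 4-gon: merge 4 vertices and 4 edges, delete both glued faces → V=32, E=55, F=25.
Check: V − E + F = 32 − 55 + 25 = 2.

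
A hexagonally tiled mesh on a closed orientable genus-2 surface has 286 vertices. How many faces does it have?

χ = 2 − 2·2 = -2, and every face is a hexagon so 6F = 2E.
V − E + F = -2 with E = 6F/2 gives 286 − (6/2 − 1)·F = -2, so F = 144 and E = 432.

144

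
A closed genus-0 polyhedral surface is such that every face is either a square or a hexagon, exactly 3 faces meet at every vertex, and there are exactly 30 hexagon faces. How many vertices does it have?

68

Let x be the number of squares; then F = 30 + x.
Edge–face incidences: 2E = 6·30 + 4·x = 180 + 4x.
Every vertex has degree 3, so 3V = 2E.
Euler: V − E + F = 2 ⇒ (2E)/3 − E + (30 + x) = 2.
Multiply by 6: 2·(2E) − 3·(2E) + 6·(30 + x) = 12, i.e. 180 + 6x − (180 + 4x) = 12.
Collecting terms: 2x = 12, so x = 6.
Then 2E = 180 + 4·6 = 204, so E = 102, V = 2E/3 = 68, F = 30 + 6 = 36.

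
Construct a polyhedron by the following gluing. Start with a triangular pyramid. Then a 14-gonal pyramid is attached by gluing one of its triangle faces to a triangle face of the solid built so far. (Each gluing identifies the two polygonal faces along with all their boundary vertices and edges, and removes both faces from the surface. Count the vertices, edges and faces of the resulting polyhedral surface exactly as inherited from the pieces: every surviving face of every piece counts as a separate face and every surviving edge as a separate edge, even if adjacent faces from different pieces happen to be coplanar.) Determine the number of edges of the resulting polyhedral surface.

A triangular pyramid: V=4, E=6, F=4.
Attach a 14-gonal pyramid (V=15, E=28, F=15) along a 3-gon: merge 3 vertices and 3 edges, delete both glued faces → V=16, E=31, F=17.
Check: V − E + F = 16 − 31 + 17 = 2.

31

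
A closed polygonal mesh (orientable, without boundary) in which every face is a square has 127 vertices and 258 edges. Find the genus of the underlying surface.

2

Every face is a square and each edge borders two faces, so 4F = 2·258, giving F = 129.
χ = V − E + F = 127 − 258 + 129 = -2.
For a closed orientable surface χ = 2 − 2g, so g = (2 − (-2))/2 = 2.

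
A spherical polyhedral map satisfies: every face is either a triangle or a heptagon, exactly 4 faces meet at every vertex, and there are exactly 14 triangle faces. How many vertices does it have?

Let x be the number of heptagons; then F = 14 + x.
Edge–face incidences: 2E = 3·14 + 7·x = 42 + 7x.
Every vertex has degree 4, so 4V = 2E.
Euler: V − E + F = 2 ⇒ (2E)/4 − E + (14 + x) = 2.
Multiply by 8: 2·(2E) − 4·(2E) + 8·(14 + x) = 16, i.e. 112 + 8x − 2·(42 + 7x) = 16.
Collecting terms: −6x + 28 = 16, so −6x = −12, so x = 2.
Then 2E = 42 + 7·2 = 56, so E = 28, V = 2E/4 = 14, F = 14 + 2 = 16.

14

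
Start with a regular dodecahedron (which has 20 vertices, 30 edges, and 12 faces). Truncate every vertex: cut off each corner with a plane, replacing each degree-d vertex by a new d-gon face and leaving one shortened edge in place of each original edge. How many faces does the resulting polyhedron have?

Truncation replaces each original edge-end by a new vertex, so V′ = 2E = 60.
Each original edge survives, and each old vertex of degree d contributes d new edges; summing degrees gives Σd = 2E, so E′ = E + 2E = 3E = 90.
Each original face survives and each original vertex becomes one new face: F′ = F + V = 32.

32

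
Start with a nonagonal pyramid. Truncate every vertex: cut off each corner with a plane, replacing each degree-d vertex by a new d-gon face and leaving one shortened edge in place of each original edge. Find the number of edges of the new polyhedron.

54

The base solid has V = 10, E = 18, F = 10.
Truncation replaces each original edge-end by a new vertex, so V′ = 2E = 36.
Each original edge survives, and each old vertex of degree d contributes d new edges; summing degrees gives Σd = 2E, so E′ = E + 2E = 3E = 54.
Each original face survives and each original vertex becomes one new face: F′ = F + V = 20.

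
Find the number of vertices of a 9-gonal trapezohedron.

20

The n-trapezohedron (dual of the n-antiprism) has V = 2·9 + 2 = 20, E = 4·9 = 36, F = 2·9 = 18.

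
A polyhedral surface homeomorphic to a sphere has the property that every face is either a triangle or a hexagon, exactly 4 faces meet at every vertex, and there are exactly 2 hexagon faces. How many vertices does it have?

Let x be the number of triangles; then F = 2 + x.
Edge–face incidences: 2E = 6·2 + 3·x = 12 + 3x.
Every vertex has degree 4, so 4V = 2E.
Euler: V − E + F = 2 ⇒ (2E)/4 − E + (2 + x) = 2.
Multiply by 8: 2·(2E) − 4·(2E) + 8·(2 + x) = 16, i.e. 16 + 8x − 2·(12 + 3x) = 16.
Collecting terms: 2x − 8 = 16, so 2x = 24, so x = 12.
Then 2E = 12 + 3·12 = 48, so E = 24, V = 2E/4 = 12, F = 2 + 12 = 14.

12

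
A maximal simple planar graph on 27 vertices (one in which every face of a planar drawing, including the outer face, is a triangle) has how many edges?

75

In a plane triangulation 3F = 2E and V − E + F = 2, so E = 3V − 6 = 3·27 − 6 = 75.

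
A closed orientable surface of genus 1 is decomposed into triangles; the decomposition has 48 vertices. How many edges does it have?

χ = 2 − 2·1 = 0, and every face is a triangle so 3F = 2E.
V − E + F = 0 with E = 3F/2 gives 48 − (3/2 − 1)·F = 0, so F = 96 and E = 144.

144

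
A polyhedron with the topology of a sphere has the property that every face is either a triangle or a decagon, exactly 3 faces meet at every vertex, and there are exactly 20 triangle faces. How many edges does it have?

90

Let x be the number of decagons; then F = 20 + x.
Edge–face incidences: 2E = 3·20 + 10·x = 60 + 10x.
Every vertex has degree 3, so 3V = 2E.
Euler: V − E + F = 2 ⇒ (2E)/3 − E + (20 + x) = 2.
Multiply by 6: 2·(2E) − 3·(2E) + 6·(20 + x) = 12, i.e. 120 + 6x − (60 + 10x) = 12.
Collecting terms: −4x + 60 = 12, so −4x = −48, so x = 12.
Then 2E = 60 + 10·12 = 180, so E = 90, V = 2E/3 = 60, F = 20 + 12 = 32.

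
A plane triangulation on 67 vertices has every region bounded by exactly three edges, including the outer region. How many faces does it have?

In a plane triangulation 3F = 2E and V − E + F = 2, so F = 2V − 4 = 2·67 − 4 = 130.

130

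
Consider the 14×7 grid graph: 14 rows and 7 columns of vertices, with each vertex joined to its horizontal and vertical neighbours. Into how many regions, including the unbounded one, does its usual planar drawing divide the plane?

The grid has V = 14·7 = 98 vertices and E = 14·6 + 7·13 = 175 edges.
F = 2 − V + E = 2 − 98 + 175 = 79.

79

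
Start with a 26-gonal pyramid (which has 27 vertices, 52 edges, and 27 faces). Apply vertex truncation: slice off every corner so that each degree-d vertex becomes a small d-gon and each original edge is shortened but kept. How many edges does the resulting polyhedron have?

Truncation replaces each original edge-end by a new vertex, so V′ = 2E = 104.
Each original edge survives, and each old vertex of degree d contributes d new edges; summing degrees gives Σd = 2E, so E′ = E + 2E = 3E = 156.
Each original face survives and each original vertex becomes one new face: F′ = F + V = 54.

156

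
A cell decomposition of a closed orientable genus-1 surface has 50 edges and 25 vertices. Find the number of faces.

For a closed orientable surface of genus 1, χ = 2 − 2·1 = 0.
F = 0 − V + E = 0 − 25 + 50 = 25.

25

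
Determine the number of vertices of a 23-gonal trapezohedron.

48

The n-trapezohedron (dual of the n-antiprism) has V = 2·23 + 2 = 48, E = 4·23 = 92, F = 2·23 = 46.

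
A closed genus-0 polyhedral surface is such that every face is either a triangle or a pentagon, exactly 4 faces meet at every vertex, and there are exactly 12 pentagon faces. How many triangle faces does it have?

Let x be the number of triangles; then F = 12 + x.
Edge–face incidences: 2E = 5·12 + 3·x = 60 + 3x.
Every vertex has degree 4, so 4V = 2E.
Euler: V − E + F = 2 ⇒ (2E)/4 − E + (12 + x) = 2.
Multiply by 8: 2·(2E) − 4·(2E) + 8·(12 + x) = 16, i.e. 96 + 8x − 2·(60 + 3x) = 16.
Collecting terms: 2x − 24 = 16, so 2x = 40, so x = 20.
Then 2E = 60 + 3·20 = 120, so E = 60, V = 2E/4 = 30, F = 12 + 20 = 32.

20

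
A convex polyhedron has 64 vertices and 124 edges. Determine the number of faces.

Here V − E + F = 2.
F = 2 − V + E = 2 − 64 + 124 = 62.

62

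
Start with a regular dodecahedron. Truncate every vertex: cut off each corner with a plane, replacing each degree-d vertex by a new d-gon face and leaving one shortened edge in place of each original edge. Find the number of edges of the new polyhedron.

The base solid has V = 20, E = 30, F = 12.
Truncation replaces each original edge-end by a new vertex, so V′ = 2E = 60.
Each original edge survives, and each old vertex of degree d contributes d new edges; summing degrees gives Σd = 2E, so E′ = E + 2E = 3E = 90.
Each original face survives and each original vertex becomes one new face: F′ = F + V = 32.

90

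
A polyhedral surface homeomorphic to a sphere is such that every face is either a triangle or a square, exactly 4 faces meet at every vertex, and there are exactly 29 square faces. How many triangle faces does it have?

8

Let x be the number of triangles; then F = 29 + x.
Edge–face incidences: 2E = 4·29 + 3·x = 116 + 3x.
Every vertex has degree 4, so 4V = 2E.
Euler: V − E + F = 2 ⇒ (2E)/4 − E + (29 + x) = 2.
Multiply by 8: 2·(2E) − 4·(2E) + 8·(29 + x) = 16, i.e. 232 + 8x − 2·(116 + 3x) = 16.
Collecting terms: 2x = 16, so x = 8.
Then 2E = 116 + 3·8 = 140, so E = 70, V = 2E/4 = 35, F = 29 + 8 = 37.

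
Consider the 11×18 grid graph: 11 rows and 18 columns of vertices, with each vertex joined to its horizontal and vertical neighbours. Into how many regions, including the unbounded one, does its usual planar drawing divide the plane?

171

The grid has V = 11·18 = 198 vertices and E = 11·17 + 18·10 = 367 edges.
F = 2 − V + E = 2 − 198 + 367 = 171.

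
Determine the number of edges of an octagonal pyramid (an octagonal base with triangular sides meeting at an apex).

16

A pyramid on an n-gon base has one n-gon and n triangles: V = 8 + 1 = 9, E = 2·8 = 16, F = 8 + 1 = 9.
Check: V − E + F = 9 − 16 + 9 = 2.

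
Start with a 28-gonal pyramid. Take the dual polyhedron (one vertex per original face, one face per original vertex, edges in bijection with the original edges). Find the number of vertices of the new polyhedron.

29

The base solid has V = 29, E = 56, F = 29.
The dual swaps V and F and preserves E: V′ = F = 29, E′ = E = 56, F′ = V = 29.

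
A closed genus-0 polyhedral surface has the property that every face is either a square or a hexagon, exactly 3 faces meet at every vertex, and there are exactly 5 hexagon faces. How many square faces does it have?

6

Let x be the number of squares; then F = 5 + x.
Edge–face incidences: 2E = 6·5 + 4·x = 30 + 4x.
Every vertex has degree 3, so 3V = 2E.
Euler: V − E + F = 2 ⇒ (2E)/3 − E + (5 + x) = 2.
Multiply by 6: 2·(2E) − 3·(2E) + 6·(5 + x) = 12, i.e. 30 + 6x − (30 + 4x) = 12.
Collecting terms: 2x = 12, so x = 6.
Then 2E = 30 + 4·6 = 54, so E = 27, V = 2E/3 = 18, F = 5 + 6 = 11.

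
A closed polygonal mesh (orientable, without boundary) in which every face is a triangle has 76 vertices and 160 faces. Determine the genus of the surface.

Every face is a triangle, so 2E = 3·160 = 480, giving E = 240.
χ = V − E + F = 76 − 240 + 160 = -4.
For a closed orientable surface χ = 2 − 2g, so g = (2 − (-4))/2 = 3.

3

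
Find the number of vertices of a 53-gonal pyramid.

A pyramid on an n-gon base has one n-gon and n triangles: V = 53 + 1 = 54, E = 2·53 = 106, F = 53 + 1 = 54.
Check: V − E + F = 54 − 106 + 54 = 2.

54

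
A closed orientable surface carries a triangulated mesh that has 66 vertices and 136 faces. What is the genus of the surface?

Every face is a triangle, so 2E = 3·136 = 408, giving E = 204.
χ = V − E + F = 66 − 204 + 136 = -2.
For a closed orientable surface χ = 2 − 2g, so g = (2 − (-2))/2 = 2.

2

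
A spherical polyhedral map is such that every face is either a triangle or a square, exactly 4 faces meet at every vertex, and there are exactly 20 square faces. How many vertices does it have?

Let x be the number of triangles; then F = 20 + x.
Edge–face incidences: 2E = 4·20 + 3·x = 80 + 3x.
Every vertex has degree 4, so 4V = 2E.
Euler: V − E + F = 2 ⇒ (2E)/4 − E + (20 + x) = 2.
Multiply by 8: 2·(2E) − 4·(2E) + 8·(20 + x) = 16, i.e. 160 + 8x − 2·(80 + 3x) = 16.
Collecting terms: 2x = 16, so x = 8.
Then 2E = 80 + 3·8 = 104, so E = 52, V = 2E/4 = 26, F = 20 + 8 = 28.

26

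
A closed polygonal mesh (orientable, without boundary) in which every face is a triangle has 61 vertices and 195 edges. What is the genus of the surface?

3

Every face is a triangle and each edge borders two faces, so 3F = 2·195, giving F = 130.
χ = V − E + F = 61 − 195 + 130 = -4.
For a closed orientable surface χ = 2 − 2g, so g = (2 − (-4))/2 = 3.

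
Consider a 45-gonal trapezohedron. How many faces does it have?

90

The n-trapezohedron (dual of the n-antiprism) has V = 2·45 + 2 = 92, E = 4·45 = 180, F = 2·45 = 90.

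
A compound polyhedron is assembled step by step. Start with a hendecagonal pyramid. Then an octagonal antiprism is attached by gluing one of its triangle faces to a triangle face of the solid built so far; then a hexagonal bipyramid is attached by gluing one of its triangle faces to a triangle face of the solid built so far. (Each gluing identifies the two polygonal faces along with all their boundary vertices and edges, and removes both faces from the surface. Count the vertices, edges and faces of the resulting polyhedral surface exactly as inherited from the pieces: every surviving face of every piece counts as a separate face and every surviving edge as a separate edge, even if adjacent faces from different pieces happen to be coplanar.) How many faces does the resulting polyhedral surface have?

38

A hendecagonal pyramid: V=12, E=22, F=12.
Attach an octagonal antiprism (V=16, E=32, F=18) along a 3-gon: merge 3 vertices and 3 edges, delete both glued faces → V=25, E=51, F=28.
Attach a hexagonal bipyramid (V=8, E=18, F=12) along a 3-gon: merge 3 vertices and 3 edges, delete both glued faces → V=30, E=66, F=38.
Check: V − E + F = 30 − 66 + 38 = 2.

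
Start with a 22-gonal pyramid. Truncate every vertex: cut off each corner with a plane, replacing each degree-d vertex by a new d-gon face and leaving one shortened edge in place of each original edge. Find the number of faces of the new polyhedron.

46

The base solid has V = 23, E = 44, F = 23.
Truncation replaces each original edge-end by a new vertex, so V′ = 2E = 88.
Each original edge survives, and each old vertex of degree d contributes d new edges; summing degrees gives Σd = 2E, so E′ = E + 2E = 3E = 132.
Each original face survives and each original vertex becomes one new face: F′ = F + V = 46.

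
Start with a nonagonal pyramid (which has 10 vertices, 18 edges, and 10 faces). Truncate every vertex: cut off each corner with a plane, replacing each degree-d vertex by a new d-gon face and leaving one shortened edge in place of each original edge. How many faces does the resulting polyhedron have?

20

Truncation replaces each original edge-end by a new vertex, so V′ = 2E = 36.
Each original edge survives, and each old vertex of degree d contributes d new edges; summing degrees gives Σd = 2E, so E′ = E + 2E = 3E = 54.
Each original face survives and each original vertex becomes one new face: F′ = F + V = 20.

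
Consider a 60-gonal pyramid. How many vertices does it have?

61

A pyramid on an n-gon base has one n-gon and n triangles: V = 60 + 1 = 61, E = 2·60 = 120, F = 60 + 1 = 61.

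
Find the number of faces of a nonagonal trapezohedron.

18

The n-trapezohedron (dual of the n-antiprism) has V = 2·9 + 2 = 20, E = 4·9 = 36, F = 2·9 = 18.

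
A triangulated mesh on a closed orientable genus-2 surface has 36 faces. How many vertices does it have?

16

χ = 2 − 2·2 = -2, and every face is a triangle so 3F = 2E.
E = 3·36/2 = 54. Then V = -2 + E − F = -2 + 54 − 36 = 16.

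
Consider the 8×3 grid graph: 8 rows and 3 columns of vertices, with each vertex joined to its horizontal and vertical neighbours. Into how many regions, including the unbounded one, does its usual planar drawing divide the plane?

15

The grid has V = 8·3 = 24 vertices and E = 8·2 + 3·7 = 37 edges.
F = 2 − V + E = 2 − 24 + 37 = 15.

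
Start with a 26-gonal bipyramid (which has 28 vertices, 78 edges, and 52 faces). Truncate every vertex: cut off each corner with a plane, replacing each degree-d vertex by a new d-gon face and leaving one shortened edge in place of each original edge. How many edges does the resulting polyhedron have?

Truncation replaces each original edge-end by a new vertex, so V′ = 2E = 156.
Each original edge survives, and each old vertex of degree d contributes d new edges; summing degrees gives Σd = 2E, so E′ = E + 2E = 3E = 234.
Each original face survives and each original vertex becomes one new face: F′ = F + V = 80.

234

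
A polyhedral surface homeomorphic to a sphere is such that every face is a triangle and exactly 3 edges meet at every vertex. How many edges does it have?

6

Each face has 3 edges and each edge borders two faces, so 2E = 3F.
Each vertex has degree 3, so 3V = 2E and hence V = 3F/3.
Euler: V − E + F = 2 ⇒ (3F/3) − (3F/2) + F = 2.
Multiply by 6: (6 − 9 + 6)F = 12, i.e. 3F = 12.
So F = 4, E = 3·4/2 = 6, V = 3·4/3 = 4.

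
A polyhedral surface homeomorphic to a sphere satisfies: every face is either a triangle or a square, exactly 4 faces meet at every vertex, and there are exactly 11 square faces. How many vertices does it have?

Let x be the number of triangles; then F = 11 + x.
Edge–face incidences: 2E = 4·11 + 3·x = 44 + 3x.
Every vertex has degree 4, so 4V = 2E.
Euler: V − E + F = 2 ⇒ (2E)/4 − E + (11 + x) = 2.
Multiply by 8: 2·(2E) − 4·(2E) + 8·(11 + x) = 16, i.e. 88 + 8x − 2·(44 + 3x) = 16.
Collecting terms: 2x = 16, so x = 8.
Then 2E = 44 + 3·8 = 68, so E = 34, V = 2E/4 = 17, F = 11 + 8 = 19.

17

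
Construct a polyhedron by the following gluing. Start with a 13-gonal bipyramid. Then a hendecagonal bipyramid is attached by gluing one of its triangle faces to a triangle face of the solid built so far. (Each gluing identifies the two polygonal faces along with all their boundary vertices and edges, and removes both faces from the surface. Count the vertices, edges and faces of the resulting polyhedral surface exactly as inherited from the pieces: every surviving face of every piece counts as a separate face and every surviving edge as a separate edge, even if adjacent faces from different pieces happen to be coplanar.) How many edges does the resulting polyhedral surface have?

69

A 13-gonal bipyramid: V=15, E=39, F=26.
Attach a hendecagonal bipyramid (V=13, E=33, F=22) along a 3-gon: merge 3 vertices and 3 edges, delete both glued faces → V=25, E=69, F=46.
Check: V − E + F = 25 − 69 + 46 = 2.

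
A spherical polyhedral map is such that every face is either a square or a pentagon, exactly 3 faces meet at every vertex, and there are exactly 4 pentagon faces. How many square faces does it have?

4

Let x be the number of squares; then F = 4 + x.
Edge–face incidences: 2E = 5·4 + 4·x = 20 + 4x.
Every vertex has degree 3, so 3V = 2E.
Euler: V − E + F = 2 ⇒ (2E)/3 − E + (4 + x) = 2.
Multiply by 6: 2·(2E) − 3·(2E) + 6·(4 + x) = 12, i.e. 24 + 6x − (20 + 4x) = 12.
Collecting terms: 2x + 4 = 12, so 2x = 8, so x = 4.
Then 2E = 20 + 4·4 = 36, so E = 18, V = 2E/3 = 12, F = 4 + 4 = 8.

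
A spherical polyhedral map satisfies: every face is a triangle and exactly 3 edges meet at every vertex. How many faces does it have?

Each face has 3 edges and each edge borders two faces, so 2E = 3F.
Each vertex has degree 3, so 3V = 2E and hence V = 3F/3.
Euler: V − E + F = 2 ⇒ (3F/3) − (3F/2) + F = 2.
Multiply by 6: (6 − 9 + 6)F = 12, i.e. 3F = 12.
So F = 4, E = 3·4/2 = 6, V = 3·4/3 = 4.

4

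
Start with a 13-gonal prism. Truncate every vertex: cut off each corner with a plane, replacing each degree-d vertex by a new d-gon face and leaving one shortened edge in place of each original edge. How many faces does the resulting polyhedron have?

The base solid has V = 26, E = 39, F = 15.
Truncation replaces each original edge-end by a new vertex, so V′ = 2E = 78.
Each original edge survives, and each old vertex of degree d contributes d new edges; summing degrees gives Σd = 2E, so E′ = E + 2E = 3E = 117.
Each original face survives and each original vertex becomes one new face: F′ = F + V = 41.

41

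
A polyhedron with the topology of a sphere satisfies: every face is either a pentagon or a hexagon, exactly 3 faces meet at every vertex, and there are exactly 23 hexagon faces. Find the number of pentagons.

Let x be the number of pentagons; then F = 23 + x.
Edge–face incidences: 2E = 6·23 + 5·x = 138 + 5x.
Every vertex has degree 3, so 3V = 2E.
Euler: V − E + F = 2 ⇒ (2E)/3 − E + (23 + x) = 2.
Multiply by 6: 2·(2E) − 3·(2E) + 6·(23 + x) = 12, i.e. 138 + 6x − (138 + 5x) = 12.
Collecting terms: x = 12.
Then 2E = 138 + 5·12 = 198, so E = 99, V = 2E/3 = 66, F = 23 + 12 = 35.

12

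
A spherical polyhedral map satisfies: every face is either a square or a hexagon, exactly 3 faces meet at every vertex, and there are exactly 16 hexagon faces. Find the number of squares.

Let x be the number of squares; then F = 16 + x.
Edge–face incidences: 2E = 6·16 + 4·x = 96 + 4x.
Every vertex has degree 3, so 3V = 2E.
Euler: V − E + F = 2 ⇒ (2E)/3 − E + (16 + x) = 2.
Multiply by 6: 2·(2E) − 3·(2E) + 6·(16 + x) = 12, i.e. 96 + 6x − (96 + 4x) = 12.
Collecting terms: 2x = 12, so x = 6.
Then 2E = 96 + 4·6 = 120, so E = 60, V = 2E/3 = 40, F = 16 + 6 = 22.

6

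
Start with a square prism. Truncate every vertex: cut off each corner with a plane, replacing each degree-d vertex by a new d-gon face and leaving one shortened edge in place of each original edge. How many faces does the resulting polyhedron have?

The base solid has V = 8, E = 12, F = 6.
Truncation replaces each original edge-end by a new vertex, so V′ = 2E = 24.
Each original edge survives, and each old vertex of degree d contributes d new edges; summing degrees gives Σd = 2E, so E′ = E + 2E = 3E = 36.
Each original face survives and each original vertex becomes one new face: F′ = F + V = 14.

14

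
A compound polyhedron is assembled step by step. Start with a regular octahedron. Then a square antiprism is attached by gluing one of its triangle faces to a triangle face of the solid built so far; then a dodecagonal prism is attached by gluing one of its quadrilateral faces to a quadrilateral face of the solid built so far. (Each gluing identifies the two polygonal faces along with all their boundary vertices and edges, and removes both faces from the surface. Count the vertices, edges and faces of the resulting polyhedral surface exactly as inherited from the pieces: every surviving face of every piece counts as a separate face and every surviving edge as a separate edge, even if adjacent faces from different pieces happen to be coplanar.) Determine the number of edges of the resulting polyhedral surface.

57

A regular octahedron: V=6, E=12, F=8.
Attach a square antiprism (V=8, E=16, F=10) along a 3-gon: merge 3 vertices and 3 edges, delete both glued faces → V=11, E=25, F=16.
Attach a dodecagonal prism (V=24, E=36, F=14) along a 4-gon: merge 4 vertices and 4 edges, delete both glued faces → V=31, E=57, F=28.
Check: V − E + F = 31 − 57 + 28 = 2.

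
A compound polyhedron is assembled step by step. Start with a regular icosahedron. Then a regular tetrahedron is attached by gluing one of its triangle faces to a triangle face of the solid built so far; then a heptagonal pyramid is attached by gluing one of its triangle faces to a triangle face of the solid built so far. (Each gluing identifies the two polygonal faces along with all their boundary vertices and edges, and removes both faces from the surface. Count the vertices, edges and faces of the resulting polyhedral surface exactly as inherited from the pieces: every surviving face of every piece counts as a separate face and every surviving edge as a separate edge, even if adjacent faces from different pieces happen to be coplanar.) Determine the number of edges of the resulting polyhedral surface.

A regular icosahedron: V=12, E=30, F=20.
Attach a regular tetrahedron (V=4, E=6, F=4) along a 3-gon: merge 3 vertices and 3 edges, delete both glued faces → V=13, E=33, F=22.
Attach a heptagonal pyramid (V=8, E=14, F=8) along a 3-gon: merge 3 vertices and 3 edges, delete both glued faces → V=18, E=44, F=28.
Check: V − E + F = 18 − 44 + 28 = 2.

44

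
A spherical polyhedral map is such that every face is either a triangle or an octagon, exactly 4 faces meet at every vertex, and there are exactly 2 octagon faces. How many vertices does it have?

Let x be the number of triangles; then F = 2 + x.
Edge–face incidences: 2E = 8·2 + 3·x = 16 + 3x.
Every vertex has degree 4, so 4V = 2E.
Euler: V − E + F = 2 ⇒ (2E)/4 − E + (2 + x) = 2.
Multiply by 8: 2·(2E) − 4·(2E) + 8·(2 + x) = 16, i.e. 16 + 8x − 2·(16 + 3x) = 16.
Collecting terms: 2x − 16 = 16, so 2x = 32, so x = 16.
Then 2E = 16 + 3·16 = 64, so E = 32, V = 2E/4 = 16, F = 2 + 16 = 18.

16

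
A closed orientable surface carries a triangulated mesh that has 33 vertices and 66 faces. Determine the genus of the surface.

1

Every face is a triangle, so 2E = 3·66 = 198, giving E = 99.
χ = V − E + F = 33 − 99 + 66 = 0.
For a closed orientable surface χ = 2 − 2g, so g = (2 − (0))/2 = 1.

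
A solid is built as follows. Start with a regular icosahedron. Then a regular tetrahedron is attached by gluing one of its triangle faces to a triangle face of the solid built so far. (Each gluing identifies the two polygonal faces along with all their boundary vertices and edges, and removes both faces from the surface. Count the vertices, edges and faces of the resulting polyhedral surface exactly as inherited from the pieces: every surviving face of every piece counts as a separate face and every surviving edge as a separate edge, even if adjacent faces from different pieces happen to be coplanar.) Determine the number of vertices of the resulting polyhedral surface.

13

A regular icosahedron: V=12, E=30, F=20.
Attach a regular tetrahedron (V=4, E=6, F=4) along a 3-gon: merge 3 vertices and 3 edges, delete both glued faces → V=13, E=33, F=22.
Check: V − E + F = 13 − 33 + 22 = 2.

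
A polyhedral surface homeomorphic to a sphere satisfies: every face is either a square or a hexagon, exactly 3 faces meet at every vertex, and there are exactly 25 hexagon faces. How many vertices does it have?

Let x be the number of squares; then F = 25 + x.
Edge–face incidences: 2E = 6·25 + 4·x = 150 + 4x.
Every vertex has degree 3, so 3V = 2E.
Euler: V − E + F = 2 ⇒ (2E)/3 − E + (25 + x) = 2.
Multiply by 6: 2·(2E) − 3·(2E) + 6·(25 + x) = 12, i.e. 150 + 6x − (150 + 4x) = 12.
Collecting terms: 2x = 12, so x = 6.
Then 2E = 150 + 4·6 = 174, so E = 87, V = 2E/3 = 58, F = 25 + 6 = 31.

58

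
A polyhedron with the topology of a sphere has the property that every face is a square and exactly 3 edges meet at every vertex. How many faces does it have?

6

Each face has 4 edges and each edge borders two faces, so 2E = 4F.
Each vertex has degree 3, so 3V = 2E and hence V = 4F/3.
Euler: V − E + F = 2 ⇒ (4F/3) − (4F/2) + F = 2.
Multiply by 6: (8 − 12 + 6)F = 12, i.e. 2F = 12.
So F = 6, E = 4·6/2 = 12, V = 4·6/3 = 8.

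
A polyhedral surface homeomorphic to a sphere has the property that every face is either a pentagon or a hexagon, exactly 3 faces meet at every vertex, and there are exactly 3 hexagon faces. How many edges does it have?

39

Let x be the number of pentagons; then F = 3 + x.
Edge–face incidences: 2E = 6·3 + 5·x = 18 + 5x.
Every vertex has degree 3, so 3V = 2E.
Euler: V − E + F = 2 ⇒ (2E)/3 − E + (3 + x) = 2.
Multiply by 6: 2·(2E) − 3·(2E) + 6·(3 + x) = 12, i.e. 18 + 6x − (18 + 5x) = 12.
Collecting terms: x = 12.
Then 2E = 18 + 5·12 = 78, so E = 39, V = 2E/3 = 26, F = 3 + 12 = 15.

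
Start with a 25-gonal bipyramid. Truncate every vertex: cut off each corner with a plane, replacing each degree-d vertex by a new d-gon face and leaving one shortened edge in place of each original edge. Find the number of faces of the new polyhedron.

77

The base solid has V = 27, E = 75, F = 50.
Truncation replaces each original edge-end by a new vertex, so V′ = 2E = 150.
Each original edge survives, and each old vertex of degree d contributes d new edges; summing degrees gives Σd = 2E, so E′ = E + 2E = 3E = 225.
Each original face survives and each original vertex becomes one new face: F′ = F + V = 77.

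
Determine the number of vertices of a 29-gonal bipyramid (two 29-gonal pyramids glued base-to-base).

A bipyramid over an n-gon has 2n triangular faces and n + 2 vertices: V = 29 + 2 = 31, E = 3·29 = 87, F = 2·29 = 58.
Check: V − E + F = 31 − 87 + 58 = 2.

31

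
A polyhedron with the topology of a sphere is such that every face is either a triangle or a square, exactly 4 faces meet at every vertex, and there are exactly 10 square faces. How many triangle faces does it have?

Let x be the number of triangles; then F = 10 + x.
Edge–face incidences: 2E = 4·10 + 3·x = 40 + 3x.
Every vertex has degree 4, so 4V = 2E.
Euler: V − E + F = 2 ⇒ (2E)/4 − E + (10 + x) = 2.
Multiply by 8: 2·(2E) − 4·(2E) + 8·(10 + x) = 16, i.e. 80 + 8x − 2·(40 + 3x) = 16.
Collecting terms: 2x = 16, so x = 8.
Then 2E = 40 + 3·8 = 64, so E = 32, V = 2E/4 = 16, F = 10 + 8 = 18.

8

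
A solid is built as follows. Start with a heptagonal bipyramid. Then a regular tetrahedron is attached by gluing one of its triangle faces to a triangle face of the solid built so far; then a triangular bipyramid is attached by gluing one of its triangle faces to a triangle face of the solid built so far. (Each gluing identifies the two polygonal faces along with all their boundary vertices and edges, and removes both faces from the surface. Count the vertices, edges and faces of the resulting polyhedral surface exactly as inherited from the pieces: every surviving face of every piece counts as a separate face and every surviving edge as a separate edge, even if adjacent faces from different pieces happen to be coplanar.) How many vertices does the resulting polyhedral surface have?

A heptagonal bipyramid: V=9, E=21, F=14.
Attach a regular tetrahedron (V=4, E=6, F=4) along a 3-gon: merge 3 vertices and 3 edges, delete both glued faces → V=10, E=24, F=16.
Attach a triangular bipyramid (V=5, E=9, F=6) along a 3-gon: merge 3 vertices and 3 edges, delete both glued faces → V=12, E=30, F=20.
Check: V − E + F = 12 − 30 + 20 = 2.

12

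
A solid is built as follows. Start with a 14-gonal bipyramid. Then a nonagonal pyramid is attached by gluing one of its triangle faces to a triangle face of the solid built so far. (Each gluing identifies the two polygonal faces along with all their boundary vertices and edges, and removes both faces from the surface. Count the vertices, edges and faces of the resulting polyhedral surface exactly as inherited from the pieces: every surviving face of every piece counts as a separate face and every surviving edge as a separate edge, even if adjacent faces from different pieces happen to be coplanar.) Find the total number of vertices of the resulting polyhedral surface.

23

A 14-gonal bipyramid: V=16, E=42, F=28.
Attach a nonagonal pyramid (V=10, E=18, F=10) along a 3-gon: merge 3 vertices and 3 edges, delete both glued faces → V=23, E=57, F=36.
Check: V − E + F = 23 − 57 + 36 = 2.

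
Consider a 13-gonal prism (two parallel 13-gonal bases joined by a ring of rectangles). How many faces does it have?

A prism on an n-gon has two n-gon bases and n rectangular sides: V = 2·13 = 26, E = 3·13 = 39, F = 13 + 2 = 15.

15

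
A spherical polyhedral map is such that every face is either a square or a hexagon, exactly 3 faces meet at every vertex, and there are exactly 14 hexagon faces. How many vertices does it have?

36

Let x be the number of squares; then F = 14 + x.
Edge–face incidences: 2E = 6·14 + 4·x = 84 + 4x.
Every vertex has degree 3, so 3V = 2E.
Euler: V − E + F = 2 ⇒ (2E)/3 − E + (14 + x) = 2.
Multiply by 6: 2·(2E) − 3·(2E) + 6·(14 + x) = 12, i.e. 84 + 6x − (84 + 4x) = 12.
Collecting terms: 2x = 12, so x = 6.
Then 2E = 84 + 4·6 = 108, so E = 54, V = 2E/3 = 36, F = 14 + 6 = 20.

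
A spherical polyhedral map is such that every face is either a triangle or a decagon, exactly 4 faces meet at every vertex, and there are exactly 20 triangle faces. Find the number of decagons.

Let x be the number of decagons; then F = 20 + x.
Edge–face incidences: 2E = 3·20 + 10·x = 60 + 10x.
Every vertex has degree 4, so 4V = 2E.
Euler: V − E + F = 2 ⇒ (2E)/4 − E + (20 + x) = 2.
Multiply by 8: 2·(2E) − 4·(2E) + 8·(20 + x) = 16, i.e. 160 + 8x − 2·(60 + 10x) = 16.
Collecting terms: −12x + 40 = 16, so −12x = −24, so x = 2.
Then 2E = 60 + 10·2 = 80, so E = 40, V = 2E/4 = 20, F = 20 + 2 = 22.

2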